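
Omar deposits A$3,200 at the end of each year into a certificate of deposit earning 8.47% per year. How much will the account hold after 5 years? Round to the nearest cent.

A$18,949.86

FV = PMT · [(1+i)^n − 1] / i = 3200 · 5.921831 = 18,949.8579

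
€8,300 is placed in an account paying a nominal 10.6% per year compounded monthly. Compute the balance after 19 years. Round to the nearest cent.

€61,646.25

i = 0.106/12 = 0.00883333 per month; n = 19·12 = 228.
FV = PV·(1+i)^n = 8,300 × 7.427259 = 61,646.2491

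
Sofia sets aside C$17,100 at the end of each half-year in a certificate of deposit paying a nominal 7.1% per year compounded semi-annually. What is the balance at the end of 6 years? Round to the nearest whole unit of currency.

C$250,407

Periodic rate i = 0.071/2 = 0.0355; n = 6 × 2 = 12 periods.
FV = PMT · [(1+i)^n − 1] / i = 17100 · 14.643712 = 250,407.4810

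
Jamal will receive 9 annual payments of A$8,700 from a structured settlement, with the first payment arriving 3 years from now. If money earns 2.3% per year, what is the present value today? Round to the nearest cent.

PV at t=2 (ordinary 9-year annuity): 8700 × a(9|0.023) = 8700 × 8.046604 = 70,005.4554
PV₀ = 70,005.4554 / (1+0.023)^2 = 70,005.4554 / 1.046529 = 66,892.9914

A$66,892.99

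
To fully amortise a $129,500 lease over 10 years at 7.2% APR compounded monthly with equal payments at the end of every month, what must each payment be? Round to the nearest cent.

Periodic rate i = 0.072/12 = 0.006; n = 10 × 12 = 120 periods.
Annuity-PV factor = 85.366570; PMT = 129500 / 85.366570 = 1,516.9873

$1,516.99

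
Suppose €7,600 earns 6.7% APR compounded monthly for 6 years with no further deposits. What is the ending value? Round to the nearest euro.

€11,348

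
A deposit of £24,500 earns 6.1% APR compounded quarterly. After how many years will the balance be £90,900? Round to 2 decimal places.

Periodic rate i = 0.061/4 = 0.01525.
n = ln(90900/24500) / ln(1+0.01525) = ln(3.71020) / 0.015135 = 86.6268 quarters
= 86.6268/4 years

21.66 years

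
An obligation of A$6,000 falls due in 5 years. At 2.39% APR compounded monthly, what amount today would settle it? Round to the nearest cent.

A$5,324.82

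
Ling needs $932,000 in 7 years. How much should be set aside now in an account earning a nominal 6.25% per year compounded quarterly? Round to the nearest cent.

$603,783.44

With 4 periods per year: i = 0.015625, n = 28.
PV = 932,000 / (1 + 0.015625)^28 = 932,000 / 1.543600 = 603,783.4407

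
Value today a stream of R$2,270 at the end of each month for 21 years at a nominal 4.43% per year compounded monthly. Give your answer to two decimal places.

With 12 periods per year: i = 0.00369167, n = 252.
Annuity factor a(252|0.00369167) = 163.852390; PV = 2270 × 163.852390 = 371,944.9246

R$371,944.92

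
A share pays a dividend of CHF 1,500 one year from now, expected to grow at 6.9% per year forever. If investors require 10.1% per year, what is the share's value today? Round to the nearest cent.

CHF 46,875.00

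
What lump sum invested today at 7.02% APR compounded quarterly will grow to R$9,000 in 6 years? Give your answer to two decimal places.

R$5,927.95

i = 0.0702/4 = 0.01755 per quarter; n = 6·4 = 24.
Discount factor = (1+0.01755)^(−24) = 0.658661; PV = 9,000 × 0.658661 = 5,927.9469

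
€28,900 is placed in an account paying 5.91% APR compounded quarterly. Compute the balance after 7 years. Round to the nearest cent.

€43,576.38

With 4 periods per year: i = 0.014775, n = 28.
FV = 28,900 × (1 + 0.014775)^28 = 43,576.3756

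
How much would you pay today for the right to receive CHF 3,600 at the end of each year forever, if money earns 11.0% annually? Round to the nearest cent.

CHF 32,727.27

PV = PMT / i = 3600 / 0.11 = 32,727.2727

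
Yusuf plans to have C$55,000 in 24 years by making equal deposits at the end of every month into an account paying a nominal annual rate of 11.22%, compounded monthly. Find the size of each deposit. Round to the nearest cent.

Periodic rate i = 0.1122/12 = 0.00935; n = 24 × 12 = 288 periods.
FV-annuity factor = 1453.402163; PMT = 55000 / 1453.402163 = 37.8422

C$37.84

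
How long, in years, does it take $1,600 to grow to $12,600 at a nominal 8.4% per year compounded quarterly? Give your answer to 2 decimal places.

24.82 years

Periodic rate i = 0.084/4 = 0.021.
(1+i)^n = 12600/1600 = 7.87500, so n = ln 7.87500 / ln 1.021 = 99.2994 quarters
= 99.2994/4 years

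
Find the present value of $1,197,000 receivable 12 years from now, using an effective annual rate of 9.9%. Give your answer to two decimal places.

$385,586.52

Discount factor = (1+0.099)^(−12) = 0.322127; PV = 1,197,000 × 0.322127 = 385,586.5188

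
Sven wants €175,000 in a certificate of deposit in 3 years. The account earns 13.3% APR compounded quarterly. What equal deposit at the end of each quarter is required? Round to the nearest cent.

€12,104.92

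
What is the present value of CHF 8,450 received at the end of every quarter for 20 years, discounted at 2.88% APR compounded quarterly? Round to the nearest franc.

CHF 512,512

Periodic rate i = 0.0288/4 = 0.0072; n = 20 × 4 = 80 periods.
Annuity factor a(80|0.0072) = 60.652259; PV = 8450 × 60.652259 = 512,511.5870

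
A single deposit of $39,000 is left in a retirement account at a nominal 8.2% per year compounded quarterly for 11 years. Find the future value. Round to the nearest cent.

$95,243.86

With 4 periods per year: i = 0.0205, n = 44.
39,000 × (1+0.0205)^44 = 39,000 × 2.442150 = 95,243.8638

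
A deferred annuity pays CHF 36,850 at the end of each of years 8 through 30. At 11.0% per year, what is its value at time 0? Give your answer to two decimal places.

Value one period before first payment (t=7): 36850 × [1 − (1+0.11)^(−23)] / 0.11 = 36850 × 8.266432 = 304,618.0045
Discount back 7 years: 304,618.0045 × (1+0.11)^(−7) = 304,618.0045 × 0.481658 = 146,721.8240

CHF 146,721.82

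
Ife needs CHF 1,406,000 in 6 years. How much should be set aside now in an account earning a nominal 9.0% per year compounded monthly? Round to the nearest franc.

CHF 820,997

With 12 periods per year: i = 0.0075, n = 72.
PV = FV·(1+i)^(−n) = 1,406,000 × 0.583924 = 820,996.6294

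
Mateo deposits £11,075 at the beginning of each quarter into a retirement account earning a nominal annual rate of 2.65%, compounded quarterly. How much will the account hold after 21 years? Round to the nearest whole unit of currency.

£1,247,536

Periodic rate i = 0.0265/4 = 0.006625; n = 21 × 4 = 84 periods.
Accumulation factor s(84|0.006625) × (1+i) = 112.644301; FV = 11075 × 112.644301 = 1,247,535.6295
(annuity-due: payments at period start, so ×(1+i).)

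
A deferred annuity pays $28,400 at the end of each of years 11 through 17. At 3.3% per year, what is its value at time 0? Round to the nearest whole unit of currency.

$126,452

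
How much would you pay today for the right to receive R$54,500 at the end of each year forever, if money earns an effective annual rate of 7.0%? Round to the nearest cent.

PV = PMT / i = 54500 / 0.07 = 778,571.4286

R$778,571.43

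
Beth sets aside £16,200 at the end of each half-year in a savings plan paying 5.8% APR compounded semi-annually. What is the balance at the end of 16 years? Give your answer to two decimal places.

£835,848.78

Periodic rate i = 0.058/2 = 0.029; n = 16 × 2 = 32 periods.
FV = PMT · [(1+i)^n − 1] / i = 16200 · 51.595603 = 835,848.7759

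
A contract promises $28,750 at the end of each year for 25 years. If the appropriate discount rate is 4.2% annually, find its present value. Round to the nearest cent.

PV = 28750 × [1 − (1+0.042)^(−25)] / 0.042 = 28750 × 15.297012 = 439,789.0904

$439,789.09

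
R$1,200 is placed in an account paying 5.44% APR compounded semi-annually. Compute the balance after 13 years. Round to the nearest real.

R$2,411

With 2 periods per year: i = 0.0272, n = 26.
FV = PV·(1+i)^n = 1,200 × 2.009233 = 2,411.0795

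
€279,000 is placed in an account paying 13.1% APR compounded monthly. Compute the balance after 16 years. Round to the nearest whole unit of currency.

With 12 periods per year: i = 0.0109167, n = 192.
FV = 279,000 × (1 + 0.0109167)^192 = 2,243,637.4782

€2,243,637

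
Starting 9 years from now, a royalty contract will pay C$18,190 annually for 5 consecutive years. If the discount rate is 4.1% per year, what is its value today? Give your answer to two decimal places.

C$58,552.53

Value one period before first payment (t=8): 18190 × [1 − (1+0.041)^(−5)] / 0.041 = 18190 × 4.439344 = 80,751.6623
Discount back 8 years: 80,751.6623 × (1+0.041)^(−8) = 80,751.6623 × 0.725094 = 58,552.5259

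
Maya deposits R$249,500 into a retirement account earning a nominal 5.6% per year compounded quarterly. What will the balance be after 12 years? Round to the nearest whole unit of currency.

Periodic rate i = 0.056/4 = 0.014; n = 12 × 4 = 48 periods.
FV = 249,500 × (1 + 0.014)^48 = 486,286.6979

R$486,287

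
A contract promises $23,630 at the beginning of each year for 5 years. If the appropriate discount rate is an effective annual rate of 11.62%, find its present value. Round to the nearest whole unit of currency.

PV = PMT · [1 − (1+i)^(−n)] / i × (1+i) = 23630 · 4.061819 = 95,980.7847
(annuity-due: payments at period start, so ×(1+i).)

$95,981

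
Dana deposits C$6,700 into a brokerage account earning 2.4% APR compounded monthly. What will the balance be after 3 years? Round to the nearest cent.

Periodic rate i = 0.024/12 = 0.002; n = 3 × 12 = 36 periods.
FV = PV·(1+i)^n = 6,700 × 1.074578 = 7,199.6731

C$7,199.67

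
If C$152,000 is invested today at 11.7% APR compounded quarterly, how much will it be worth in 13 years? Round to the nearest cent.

C$680,658.27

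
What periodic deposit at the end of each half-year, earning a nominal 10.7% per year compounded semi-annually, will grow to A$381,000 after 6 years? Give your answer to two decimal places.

With 2 periods per year: i = 0.0535, n = 12.
PMT = 381000 / ( [(1+0.0535)^12 − 1] / 0.0535 ) = 381000 / 16.243407 = 23,455.6701

A$23,455.67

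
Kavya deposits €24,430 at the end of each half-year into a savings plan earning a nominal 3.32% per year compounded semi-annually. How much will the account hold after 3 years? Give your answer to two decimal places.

€152,799.40

i = 0.0332/2 = 0.0166 per half-year; n = 3·2 = 6.
FV = 24430 × [(1+0.0166)^6 − 1] / 0.0166 = 24430 × 6.254580 = 152,799.3960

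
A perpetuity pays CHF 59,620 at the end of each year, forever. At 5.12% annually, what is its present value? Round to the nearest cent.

PV = C/r = 59620/0.0512 = 1,164,453.1250

CHF 1,164,453.12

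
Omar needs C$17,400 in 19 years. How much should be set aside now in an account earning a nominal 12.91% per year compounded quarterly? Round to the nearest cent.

With 4 periods per year: i = 0.032275, n = 76.
PV = FV·(1+i)^(−n) = 17,400 × 0.089444 = 1,556.3172

C$1,556.32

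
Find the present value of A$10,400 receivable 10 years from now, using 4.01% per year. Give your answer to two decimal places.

A$7,019.12

PV = 10,400 / (1 + 0.0401)^10 = 10,400 / 1.481668 = 7,019.1153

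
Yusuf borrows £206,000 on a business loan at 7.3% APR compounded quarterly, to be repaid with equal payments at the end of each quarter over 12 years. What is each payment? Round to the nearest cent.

With 4 periods per year: i = 0.01825, n = 48.
Annuity-PV factor = 31.794669; PMT = 206000 / 31.794669 = 6,479.0736

£6,479.07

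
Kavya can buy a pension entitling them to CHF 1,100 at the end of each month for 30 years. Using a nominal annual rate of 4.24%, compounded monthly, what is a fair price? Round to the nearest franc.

CHF 223,871

Periodic rate i = 0.0424/12 = 0.00353333; n = 30 × 12 = 360 periods.
PV = PMT · [1 − (1+i)^(−n)] / i = 1100 · 203.518990 = 223,870.8889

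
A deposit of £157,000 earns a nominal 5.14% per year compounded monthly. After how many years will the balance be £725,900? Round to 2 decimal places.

29.85 years

Periodic rate i = 0.0514/12 = 0.00428333.
(1+i)^n = 725900/157000 = 4.62357, so n = ln 4.62357 / ln 1.00428 = 358.2358 months
= 358.2358/12 years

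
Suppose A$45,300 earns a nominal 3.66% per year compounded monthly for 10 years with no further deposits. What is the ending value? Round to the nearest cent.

A$65,284.20

With 12 periods per year: i = 0.00305, n = 120.
FV = 45,300 × (1 + 0.00305)^120 = 65,284.1979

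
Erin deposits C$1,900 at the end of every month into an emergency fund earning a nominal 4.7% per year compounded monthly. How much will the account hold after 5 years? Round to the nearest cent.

With 12 periods per year: i = 0.00391667, n = 60.
Accumulation factor s(60|0.00391667) = 67.488076; FV = 1900 × 67.488076 = 128,227.3436

C$128,227.34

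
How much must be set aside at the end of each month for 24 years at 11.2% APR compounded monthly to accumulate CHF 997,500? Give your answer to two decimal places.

With 12 periods per year: i = 0.00933333, n = 288.
FV-annuity factor = 1448.581541; PMT = 997500 / 1448.581541 = 688.6047

CHF 688.60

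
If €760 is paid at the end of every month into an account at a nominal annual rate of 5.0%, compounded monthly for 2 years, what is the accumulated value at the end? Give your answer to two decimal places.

Periodic rate i = 0.05/12 = 0.00416667; n = 2 × 12 = 24 periods.
Accumulation factor s(24|0.00416667) = 25.185921; FV = 760 × 25.185921 = 19,141.2996

€19,141.30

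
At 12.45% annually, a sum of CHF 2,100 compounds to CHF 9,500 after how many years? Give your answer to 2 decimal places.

12.86 years

n = ln(9500/2100) / ln(1+0.1245) = ln(4.52381) / 0.117338 = 12.8633 years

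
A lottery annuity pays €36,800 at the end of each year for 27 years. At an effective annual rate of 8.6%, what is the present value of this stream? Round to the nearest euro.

PV = 36800 × [1 − (1+0.086)^(−27)] / 0.086 = 36800 × 10.374488 = 381,781.1583

€381,781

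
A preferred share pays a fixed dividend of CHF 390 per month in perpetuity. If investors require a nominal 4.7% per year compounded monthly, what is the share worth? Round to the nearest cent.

CHF 99,574.47

Periodic rate i = 0.047/12 = 0.00391667.
PV = C/r = 390/0.00391667 = 99,574.4681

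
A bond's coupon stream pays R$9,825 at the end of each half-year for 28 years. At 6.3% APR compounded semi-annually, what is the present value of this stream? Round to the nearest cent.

Periodic rate i = 0.063/2 = 0.0315; n = 28 × 2 = 56 periods.
Annuity factor a(56|0.0315) = 26.156024; PV = 9825 × 26.156024 = 256,982.9324

R$256,982.93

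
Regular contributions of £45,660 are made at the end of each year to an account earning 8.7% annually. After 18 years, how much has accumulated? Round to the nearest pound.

FV = 45660 × [(1+0.087)^18 − 1] / 0.087 = 45660 × 40.101332 = 1,831,026.8249

£1,831,027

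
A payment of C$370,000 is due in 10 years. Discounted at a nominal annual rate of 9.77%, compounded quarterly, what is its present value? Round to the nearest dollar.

C$140,927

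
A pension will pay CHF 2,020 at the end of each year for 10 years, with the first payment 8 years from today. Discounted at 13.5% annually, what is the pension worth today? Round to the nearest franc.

PV at t=7 (ordinary 10-year annuity): 2020 × a(10|0.135) = 2020 × 5.319517 = 10,745.4251
PV₀ = 10,745.4251 / (1+0.135)^7 = 10,745.4251 / 2.426448 = 4,428.4584

CHF 4,428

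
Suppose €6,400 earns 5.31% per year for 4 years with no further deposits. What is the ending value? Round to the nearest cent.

€7,871.52

6,400 × (1+0.0531)^4 = 6,400 × 1.229924 = 7,871.5168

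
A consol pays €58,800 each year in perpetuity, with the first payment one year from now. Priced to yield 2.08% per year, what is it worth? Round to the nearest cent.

PV = PMT / i = 58800 / 0.0208 = 2,826,923.0769

€2,826,923.08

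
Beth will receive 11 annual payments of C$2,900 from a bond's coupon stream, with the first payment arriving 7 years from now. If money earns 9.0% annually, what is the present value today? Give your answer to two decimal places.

PV at t=6 (ordinary 11-year annuity): 2900 × a(11|0.09) = 2900 × 6.805191 = 19,735.0526
Discount back 6 years: 19,735.0526 × (1+0.09)^(−6) = 19,735.0526 × 0.596267 = 11,767.3671

C$11,767.37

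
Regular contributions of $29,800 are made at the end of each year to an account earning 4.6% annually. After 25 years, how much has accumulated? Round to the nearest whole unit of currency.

Accumulation factor s(25|0.046) = 45.177534; FV = 29800 × 45.177534 = 1,346,290.4988

$1,346,290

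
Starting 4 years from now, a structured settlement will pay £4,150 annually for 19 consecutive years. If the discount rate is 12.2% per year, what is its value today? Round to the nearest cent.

PV at t=3 (ordinary 19-year annuity): 4150 × a(19|0.122) = 4150 × 7.276747 = 30,198.4984
PV₀ = 30,198.4984 / (1+0.122)^3 = 30,198.4984 / 1.412468 = 21,379.9546

£21,379.95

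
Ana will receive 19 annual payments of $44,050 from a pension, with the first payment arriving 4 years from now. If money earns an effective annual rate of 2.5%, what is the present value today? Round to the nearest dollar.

Value one period before first payment (t=3): 44050 × [1 − (1+0.025)^(−19)] / 0.025 = 44050 × 14.978891 = 659,820.1636
Discount back 3 years: 659,820.1636 × (1+0.025)^(−3) = 659,820.1636 × 0.928599 = 612,708.6153

$612,709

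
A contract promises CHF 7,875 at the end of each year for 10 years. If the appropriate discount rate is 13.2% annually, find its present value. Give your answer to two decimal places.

CHF 42,392.27

Annuity factor a(10|0.132) = 5.383146; PV = 7875 × 5.383146 = 42,392.2709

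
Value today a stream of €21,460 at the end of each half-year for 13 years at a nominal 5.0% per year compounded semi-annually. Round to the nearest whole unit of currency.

€406,680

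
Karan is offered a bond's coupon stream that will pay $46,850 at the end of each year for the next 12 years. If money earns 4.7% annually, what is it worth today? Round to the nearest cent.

$422,359.41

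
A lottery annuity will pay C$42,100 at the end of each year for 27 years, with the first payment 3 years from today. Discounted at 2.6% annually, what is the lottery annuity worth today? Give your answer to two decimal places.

Value one period before first payment (t=2): 42100 × [1 − (1+0.026)^(−27)] / 0.026 = 42100 × 19.228500 = 809,519.8295
Discount back 2 years: 809,519.8295 × (1+0.026)^(−2) = 809,519.8295 × 0.949960 = 769,011.3858

C$769,011.39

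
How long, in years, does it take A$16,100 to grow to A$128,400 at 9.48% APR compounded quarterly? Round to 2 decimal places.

Periodic rate i = 0.0948/4 = 0.0237.
n = ln(128400/16100) / ln(1+0.0237) = ln(7.97516) / 0.023424 = 88.6430 quarters
= 88.6430/4 years

22.16 years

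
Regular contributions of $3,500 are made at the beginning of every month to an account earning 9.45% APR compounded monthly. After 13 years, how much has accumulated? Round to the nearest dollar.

$1,074,934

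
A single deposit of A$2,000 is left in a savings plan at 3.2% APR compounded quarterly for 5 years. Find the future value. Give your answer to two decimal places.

A$2,345.53

i = 0.032/4 = 0.008 per quarter; n = 5·4 = 20.
2,000 × (1+0.008)^20 = 2,000 × 1.172764 = 2,345.5281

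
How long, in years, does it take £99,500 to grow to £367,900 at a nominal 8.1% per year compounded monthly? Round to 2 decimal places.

16.20 years

Periodic rate i = 0.081/12 = 0.00675.
n = ln(367900/99500) / ln(1+0.00675) = ln(3.69749) / 0.006727 = 194.3795 months
= 194.3795/12 years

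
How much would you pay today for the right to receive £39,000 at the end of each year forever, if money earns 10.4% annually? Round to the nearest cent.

£375,000.00

PV = PMT / i = 39000 / 0.104 = 375,000.0000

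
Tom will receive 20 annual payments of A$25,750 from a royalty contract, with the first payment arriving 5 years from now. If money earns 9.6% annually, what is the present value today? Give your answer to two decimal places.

A$156,173.05

PV at t=4 (ordinary 20-year annuity): 25750 × a(20|0.096) = 25750 × 8.751270 = 225,345.2032
PV₀ = 225,345.2032 / (1+0.096)^4 = 225,345.2032 / 1.442920 = 156,173.0534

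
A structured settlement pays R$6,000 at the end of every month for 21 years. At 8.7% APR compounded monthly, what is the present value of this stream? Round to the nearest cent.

R$693,550.76

Periodic rate i = 0.087/12 = 0.00725; n = 21 × 12 = 252 periods.
PV = 6000 × [1 − (1+0.00725)^(−252)] / 0.00725 = 6000 × 115.591793 = 693,550.7569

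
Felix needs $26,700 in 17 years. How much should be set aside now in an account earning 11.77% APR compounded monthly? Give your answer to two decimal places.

With 12 periods per year: i = 0.00980833, n = 204.
PV = 26,700 / (1 + 0.00980833)^204 = 26,700 / 7.323958 = 3,645.5696

$3,645.57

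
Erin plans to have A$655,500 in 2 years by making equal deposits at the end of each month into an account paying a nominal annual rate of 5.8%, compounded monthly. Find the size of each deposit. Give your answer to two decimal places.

A$25,824.87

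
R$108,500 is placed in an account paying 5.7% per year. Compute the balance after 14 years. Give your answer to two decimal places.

108,500 × (1+0.057)^14 = 108,500 × 2.172950 = 235,765.1234

R$235,765.12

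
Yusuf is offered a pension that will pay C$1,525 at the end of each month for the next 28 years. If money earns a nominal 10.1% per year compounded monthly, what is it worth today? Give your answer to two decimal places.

i = 0.101/12 = 0.00841667 per month; n = 28·12 = 336.
PV = PMT · [1 − (1+i)^(−n)] / i = 1525 · 111.702777 = 170,346.7352

C$170,346.74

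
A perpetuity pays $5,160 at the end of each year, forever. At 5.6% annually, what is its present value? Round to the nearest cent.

PV = PMT / i = 5160 / 0.056 = 92,142.8571

$92,142.86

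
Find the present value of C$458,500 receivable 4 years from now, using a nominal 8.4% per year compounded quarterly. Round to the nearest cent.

C$328,796.71

Periodic rate i = 0.084/4 = 0.021; n = 4 × 4 = 16 periods.
PV = FV·(1+i)^(−n) = 458,500 × 0.717114 = 328,796.7125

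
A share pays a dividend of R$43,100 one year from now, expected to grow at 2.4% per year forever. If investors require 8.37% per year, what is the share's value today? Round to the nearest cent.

PV = D₁/(r − g) = 43100/(0.0837 − 0.024) = 721,943.0486

R$721,943.05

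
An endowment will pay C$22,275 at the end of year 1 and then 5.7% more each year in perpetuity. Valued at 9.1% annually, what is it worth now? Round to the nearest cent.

C$655,147.06

PV = PMT / (i − g) = 22275 / (0.091 − 0.057) = 22275 / 0.034000 = 655,147.0588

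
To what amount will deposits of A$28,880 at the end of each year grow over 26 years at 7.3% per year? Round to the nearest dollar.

FV = 28880 × [(1+0.073)^26 − 1] / 0.073 = 28880 × 71.861199 = 2,075,351.4407

A$2,075,351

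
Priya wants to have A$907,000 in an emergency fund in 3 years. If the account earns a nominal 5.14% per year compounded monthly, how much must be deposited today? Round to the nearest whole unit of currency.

Periodic rate i = 0.0514/12 = 0.00428333; n = 3 × 12 = 36 periods.
PV = FV·(1+i)^(−n) = 907,000 × 0.857383 = 777,646.2701

A$777,646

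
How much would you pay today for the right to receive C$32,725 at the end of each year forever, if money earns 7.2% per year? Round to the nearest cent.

C$454,513.89

PV = C/r = 32725/0.072 = 454,513.8889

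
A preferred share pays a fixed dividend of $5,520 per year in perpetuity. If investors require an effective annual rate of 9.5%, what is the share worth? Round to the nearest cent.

$58,105.26

PV = PMT / i = 5520 / 0.095 = 58,105.2632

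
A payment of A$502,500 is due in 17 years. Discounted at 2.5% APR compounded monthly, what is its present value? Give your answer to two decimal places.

A$328,664.59

Periodic rate i = 0.025/12 = 0.00208333; n = 17 × 12 = 204 periods.
PV = FV·(1+i)^(−n) = 502,500 × 0.654059 = 328,664.5857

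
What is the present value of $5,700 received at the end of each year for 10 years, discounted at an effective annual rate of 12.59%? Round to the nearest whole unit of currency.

$31,443

PV = 5700 × [1 − (1+0.1259)^(−10)] / 0.1259 = 5700 × 5.516335 = 31,443.1113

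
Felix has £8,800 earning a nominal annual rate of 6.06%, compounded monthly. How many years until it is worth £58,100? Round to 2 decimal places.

31.22 years

Periodic rate i = 0.0606/12 = 0.00505.
(1+i)^n = 58100/8800 = 6.60227, so n = ln 6.60227 / ln 1.00505 = 374.6882 months
= 374.6882/12 years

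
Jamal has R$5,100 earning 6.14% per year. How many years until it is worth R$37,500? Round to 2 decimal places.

33.48 years

(1+i)^n = 37500/5100 = 7.35294, so n = ln 7.35294 / ln 1.0614 = 33.4811 years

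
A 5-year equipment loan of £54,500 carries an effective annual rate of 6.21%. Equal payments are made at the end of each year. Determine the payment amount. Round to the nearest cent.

£13,012.10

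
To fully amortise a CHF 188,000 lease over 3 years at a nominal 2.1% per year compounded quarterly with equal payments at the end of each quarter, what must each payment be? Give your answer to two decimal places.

With 4 periods per year: i = 0.00525, n = 12.
PMT = 188000 / ( [1 − (1+0.00525)^(−12)] / 0.00525 ) = 188000 / 11.600338 = 16,206.4236

CHF 16,206.42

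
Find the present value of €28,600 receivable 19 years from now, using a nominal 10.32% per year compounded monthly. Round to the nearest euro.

€4,059

i = 0.1032/12 = 0.0086 per month; n = 19·12 = 228.
PV = FV·(1+i)^(−n) = 28,600 × 0.141931 = 4,059.2171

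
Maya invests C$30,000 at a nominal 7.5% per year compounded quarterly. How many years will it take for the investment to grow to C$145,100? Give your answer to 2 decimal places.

21.21 years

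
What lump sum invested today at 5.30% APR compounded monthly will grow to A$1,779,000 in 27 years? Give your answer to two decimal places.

Periodic rate i = 0.053/12 = 0.00441667; n = 27 × 12 = 324 periods.
PV = 1,779,000 / (1 + 0.00441667)^324 = 1,779,000 / 4.169721 = 426,647.2411

A$426,647.24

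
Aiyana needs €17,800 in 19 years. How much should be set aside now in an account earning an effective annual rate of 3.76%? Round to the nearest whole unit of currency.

€8,828

Discount factor = (1+0.0376)^(−19) = 0.495942; PV = 17,800 × 0.495942 = 8,827.7638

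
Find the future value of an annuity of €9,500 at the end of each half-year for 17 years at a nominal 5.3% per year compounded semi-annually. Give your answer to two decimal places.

With 2 periods per year: i = 0.0265, n = 34.
Accumulation factor s(34|0.0265) = 54.088647; FV = 9500 × 54.088647 = 513,842.1435

€513,842.14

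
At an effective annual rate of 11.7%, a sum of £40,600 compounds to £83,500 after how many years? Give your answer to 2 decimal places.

n = ln(83500/40600) / ln(1+0.117) = ln(2.05665) / 0.110647 = 6.5170 years

6.52 years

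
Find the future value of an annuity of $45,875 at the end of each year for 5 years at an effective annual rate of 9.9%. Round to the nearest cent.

FV = 45875 × [(1+0.099)^5 − 1] / 0.099 = 45875 × 6.092958 = 279,514.4278

$279,514.43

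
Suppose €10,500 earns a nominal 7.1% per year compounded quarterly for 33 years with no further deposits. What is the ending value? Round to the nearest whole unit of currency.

€107,107

i = 0.071/4 = 0.01775 per quarter; n = 33·4 = 132.
FV = PV·(1+i)^n = 10,500 × 10.200622 = 107,106.5321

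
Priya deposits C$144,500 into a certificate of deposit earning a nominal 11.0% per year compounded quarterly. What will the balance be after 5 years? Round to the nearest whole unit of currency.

Periodic rate i = 0.11/4 = 0.0275; n = 5 × 4 = 20 periods.
FV = 144,500 × (1 + 0.0275)^20 = 248,601.9083

C$248,602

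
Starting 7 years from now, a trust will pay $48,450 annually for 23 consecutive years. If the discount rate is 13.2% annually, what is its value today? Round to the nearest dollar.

PV at t=6 (ordinary 23-year annuity): 48450 × a(23|0.132) = 48450 × 7.138278 = 345,849.5462
Discount back 6 years: 345,849.5462 × (1+0.132)^(−6) = 345,849.5462 × 0.475249 = 164,364.7370

$164,365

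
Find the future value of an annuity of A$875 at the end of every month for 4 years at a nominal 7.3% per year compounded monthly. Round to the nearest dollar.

A$48,605

Periodic rate i = 0.073/12 = 0.00608333; n = 4 × 12 = 48 periods.
FV = 875 × [(1+0.00608333)^48 − 1] / 0.00608333 = 875 × 55.548328 = 48,604.7871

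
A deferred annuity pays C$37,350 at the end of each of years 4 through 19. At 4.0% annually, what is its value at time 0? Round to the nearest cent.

Value one period before first payment (t=3): 37350 × [1 − (1+0.04)^(−16)] / 0.04 = 37350 × 11.652296 = 435,213.2410
PV₀ = 435,213.2410 / (1+0.04)^3 = 435,213.2410 / 1.124864 = 386,902.9865

C$386,902.99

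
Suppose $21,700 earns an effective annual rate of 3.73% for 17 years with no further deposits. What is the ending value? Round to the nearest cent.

FV = 21,700 × (1 + 0.0373)^17 = 40,442.1428

$40,442.14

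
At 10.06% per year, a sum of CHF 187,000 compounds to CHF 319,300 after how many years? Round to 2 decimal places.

5.58 years

n = ln(319300/187000) / ln(1+0.1006) = ln(1.70749) / 0.095855 = 5.5816 years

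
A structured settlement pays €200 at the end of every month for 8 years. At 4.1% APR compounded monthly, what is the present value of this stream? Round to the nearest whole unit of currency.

€16,345

Periodic rate i = 0.041/12 = 0.00341667; n = 8 × 12 = 96 periods.
PV = 200 × [1 − (1+0.00341667)^(−96)] / 0.00341667 = 200 × 81.727066 = 16,345.4132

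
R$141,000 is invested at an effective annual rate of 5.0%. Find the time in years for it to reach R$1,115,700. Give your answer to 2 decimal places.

42.40 years

n = ln(1.1157e+06/141000) / ln(1+0.05) = ln(7.91277) / 0.048790 = 42.3954 years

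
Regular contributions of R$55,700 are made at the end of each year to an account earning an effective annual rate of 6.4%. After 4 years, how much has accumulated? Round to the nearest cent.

Accumulation factor s(4|0.064) = 4.400646; FV = 55700 × 4.400646 = 245,115.9902

R$245,115.99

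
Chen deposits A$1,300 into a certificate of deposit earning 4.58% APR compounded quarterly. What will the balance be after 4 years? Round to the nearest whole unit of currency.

With 4 periods per year: i = 0.01145, n = 16.
FV = 1,300 × (1 + 0.01145)^16 = 1,559.7466

A$1,560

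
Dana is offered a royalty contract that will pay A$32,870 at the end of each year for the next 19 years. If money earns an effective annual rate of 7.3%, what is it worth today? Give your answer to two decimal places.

A$332,219.59

PV = PMT · [1 − (1+i)^(−n)] / i = 32870 · 10.107076 = 332,219.5867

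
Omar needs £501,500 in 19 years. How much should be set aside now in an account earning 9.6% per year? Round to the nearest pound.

£87,876

Discount factor = (1+0.096)^(−19) = 0.175226; PV = 501,500 × 0.175226 = 87,876.0260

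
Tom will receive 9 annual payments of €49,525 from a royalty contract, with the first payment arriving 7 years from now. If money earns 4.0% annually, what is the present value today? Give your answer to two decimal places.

PV at t=6 (ordinary 9-year annuity): 49525 × a(9|0.04) = 49525 × 7.435332 = 368,234.7980
Discount back 6 years: 368,234.7980 × (1+0.04)^(−6) = 368,234.7980 × 0.790315 = 291,021.3097

€291,021.31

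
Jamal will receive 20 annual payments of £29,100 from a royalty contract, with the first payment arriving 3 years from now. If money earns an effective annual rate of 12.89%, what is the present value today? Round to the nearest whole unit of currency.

£161,470

PV at t=2 (ordinary 20-year annuity): 29100 × a(20|0.1289) = 29100 × 7.071457 = 205,779.3846
Discount back 2 years: 205,779.3846 × (1+0.1289)^(−2) = 205,779.3846 × 0.784674 = 161,469.6553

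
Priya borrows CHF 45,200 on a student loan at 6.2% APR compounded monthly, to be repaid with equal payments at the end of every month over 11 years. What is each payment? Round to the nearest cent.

With 12 periods per year: i = 0.00516667, n = 132.
PMT = 45200 / ( [1 − (1+0.00516667)^(−132)] / 0.00516667 ) = 45200 / 95.517429 = 473.2121

CHF 473.21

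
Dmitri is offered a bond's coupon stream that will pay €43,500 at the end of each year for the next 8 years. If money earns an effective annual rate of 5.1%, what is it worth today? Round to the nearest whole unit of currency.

€280,017

PV = 43500 × [1 − (1+0.051)^(−8)] / 0.051 = 43500 × 6.437166 = 280,016.7316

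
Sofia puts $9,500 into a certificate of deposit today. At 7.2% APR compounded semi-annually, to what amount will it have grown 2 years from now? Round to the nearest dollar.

Periodic rate i = 0.072/2 = 0.036; n = 2 × 2 = 4 periods.
FV = 9,500 × (1 + 0.036)^4 = 10,943.6609

$10,944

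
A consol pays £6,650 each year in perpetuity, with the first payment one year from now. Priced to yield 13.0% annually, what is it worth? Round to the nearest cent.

£51,153.85

PV = PMT / i = 6650 / 0.13 = 51,153.8462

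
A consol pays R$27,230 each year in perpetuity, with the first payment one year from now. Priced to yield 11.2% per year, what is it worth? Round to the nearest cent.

R$243,125.00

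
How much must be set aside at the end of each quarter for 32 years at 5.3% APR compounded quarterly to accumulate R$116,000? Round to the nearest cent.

With 4 periods per year: i = 0.01325, n = 128.
PMT = 116000 / ( [(1+0.01325)^128 − 1] / 0.01325 ) = 116000 / 331.449684 = 349.9777

R$349.98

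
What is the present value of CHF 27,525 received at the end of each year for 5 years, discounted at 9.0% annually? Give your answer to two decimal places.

CHF 107,062.65

PV = 27525 × [1 − (1+0.09)^(−5)] / 0.09 = 27525 × 3.889651 = 107,062.6510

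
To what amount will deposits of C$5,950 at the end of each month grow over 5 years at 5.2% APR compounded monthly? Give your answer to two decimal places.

C$406,707.84

With 12 periods per year: i = 0.00433333, n = 60.
Accumulation factor s(60|0.00433333) = 68.354259; FV = 5950 × 68.354259 = 406,707.8439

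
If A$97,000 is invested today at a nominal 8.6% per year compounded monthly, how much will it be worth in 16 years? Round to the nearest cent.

A$382,146.39

With 12 periods per year: i = 0.00716667, n = 192.
FV = 97,000 × (1 + 0.00716667)^192 = 382,146.3856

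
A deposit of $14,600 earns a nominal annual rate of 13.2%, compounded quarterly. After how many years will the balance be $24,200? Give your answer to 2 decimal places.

3.89 years

Periodic rate i = 0.132/4 = 0.033.
(1+i)^n = 24200/14600 = 1.65753, so n = ln 1.65753 / ln 1.033 = 15.5644 quarters
= 15.5644/4 years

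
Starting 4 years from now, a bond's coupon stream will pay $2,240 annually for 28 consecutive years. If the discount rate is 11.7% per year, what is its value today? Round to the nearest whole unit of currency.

Value one period before first payment (t=3): 2240 × [1 − (1+0.117)^(−28)] / 0.117 = 2240 × 8.161241 = 18,281.1806
PV₀ = 18,281.1806 / (1+0.117)^3 = 18,281.1806 / 1.393669 = 13,117.3081

$13,117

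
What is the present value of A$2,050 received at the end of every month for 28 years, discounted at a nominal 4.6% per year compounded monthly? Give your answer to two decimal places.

A$386,914.21

With 12 periods per year: i = 0.00383333, n = 336.
PV = 2050 × [1 − (1+0.00383333)^(−336)] / 0.00383333 = 2050 × 188.738637 = 386,914.2069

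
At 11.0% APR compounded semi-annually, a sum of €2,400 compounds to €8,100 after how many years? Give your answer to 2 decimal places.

Periodic rate i = 0.11/2 = 0.055.
(1+i)^n = 8100/2400 = 3.37500, so n = ln 3.37500 / ln 1.055 = 22.7190 half-years
= 22.7190/2 years

11.36 years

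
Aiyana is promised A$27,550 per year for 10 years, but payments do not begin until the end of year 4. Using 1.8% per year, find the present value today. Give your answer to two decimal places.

A$237,047.56

PV at t=3 (ordinary 10-year annuity): 27550 × a(10|0.018) = 27550 × 9.077311 = 250,079.9235
PV₀ = 250,079.9235 / (1+0.018)^3 = 250,079.9235 / 1.054978 = 237,047.5625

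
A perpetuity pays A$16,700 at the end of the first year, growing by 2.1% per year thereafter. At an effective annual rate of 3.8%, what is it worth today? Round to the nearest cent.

A$982,352.94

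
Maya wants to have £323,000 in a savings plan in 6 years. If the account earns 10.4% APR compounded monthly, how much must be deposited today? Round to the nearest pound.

£173,528

Periodic rate i = 0.104/12 = 0.00866667; n = 6 × 12 = 72 periods.
PV = FV·(1+i)^(−n) = 323,000 × 0.537239 = 173,528.3178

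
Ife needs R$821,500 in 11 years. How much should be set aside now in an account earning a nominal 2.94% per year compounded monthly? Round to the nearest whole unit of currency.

With 12 periods per year: i = 0.00245, n = 132.
PV = FV·(1+i)^(−n) = 821,500 × 0.723971 = 594,741.8564

R$594,742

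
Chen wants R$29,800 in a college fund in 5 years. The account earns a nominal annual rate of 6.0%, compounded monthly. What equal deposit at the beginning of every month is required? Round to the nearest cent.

R$424.99

With 12 periods per year: i = 0.005, n = 60.
FV-annuity factor × (1+i) = 70.118881; PMT = 29800 / 70.118881 = 424.9925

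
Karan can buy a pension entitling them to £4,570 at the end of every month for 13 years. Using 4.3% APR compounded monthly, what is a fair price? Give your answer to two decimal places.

£545,400.20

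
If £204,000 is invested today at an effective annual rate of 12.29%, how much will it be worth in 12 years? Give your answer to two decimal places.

£819,828.76

204,000 × (1+0.1229)^12 = 204,000 × 4.018768 = 819,828.7599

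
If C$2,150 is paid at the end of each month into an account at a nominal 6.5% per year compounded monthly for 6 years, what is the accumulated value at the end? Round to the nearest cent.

C$188,708.01

With 12 periods per year: i = 0.00541667, n = 72.
FV = 2150 × [(1+0.00541667)^72 − 1] / 0.00541667 = 2150 × 87.771168 = 188,708.0118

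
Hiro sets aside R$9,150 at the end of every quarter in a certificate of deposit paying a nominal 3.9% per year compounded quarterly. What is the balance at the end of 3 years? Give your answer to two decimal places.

R$115,883.65

i = 0.039/4 = 0.00975 per quarter; n = 3·4 = 12.
FV = PMT · [(1+i)^n − 1] / i = 9150 · 12.664880 = 115,883.6500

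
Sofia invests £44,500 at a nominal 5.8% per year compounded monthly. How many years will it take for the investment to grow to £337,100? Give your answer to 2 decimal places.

Periodic rate i = 0.058/12 = 0.00483333.
n = ln(337100/44500) / ln(1+0.00483333) = ln(7.57528) / 0.004822 = 419.9545 months
= 419.9545/12 years

35.00 years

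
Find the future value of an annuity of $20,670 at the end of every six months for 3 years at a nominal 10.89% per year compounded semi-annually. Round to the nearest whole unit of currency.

$142,179

i = 0.1089/2 = 0.05445 per half-year; n = 3·2 = 6.
Accumulation factor s(6|0.05445) = 6.878521; FV = 20670 × 6.878521 = 142,179.0243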